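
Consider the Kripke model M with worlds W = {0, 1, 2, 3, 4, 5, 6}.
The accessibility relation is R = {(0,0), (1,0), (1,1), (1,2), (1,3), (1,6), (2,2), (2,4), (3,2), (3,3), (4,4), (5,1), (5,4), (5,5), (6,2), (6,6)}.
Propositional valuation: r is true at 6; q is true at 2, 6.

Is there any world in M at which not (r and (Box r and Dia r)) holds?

Let φ = not (r and (Box r and Dia r)). Evaluate φ at each world:
  0 (successors {0}): φ is true.
  1 (successors {0, 1, 2, 3, 6}): φ is true.
  2 (successors {2, 4}): φ is true.
  3 (successors {2, 3}): φ is true.
  4 (successors {4}): φ is true.
  5 (successors {1, 4, 5}): φ is true.
  6 (successors {2, 6}): φ is true.
Detail at 0 (witness):
  At 0: r and (Box r and Dia r) is false, so not (r and (Box r and Dia r)) is true.
    At 0: r is false, Box r and Dia r is false, so r and (Box r and Dia r) is false.
      At 0: Box r is false, Dia r is false, so Box r and Dia r is false.

Yes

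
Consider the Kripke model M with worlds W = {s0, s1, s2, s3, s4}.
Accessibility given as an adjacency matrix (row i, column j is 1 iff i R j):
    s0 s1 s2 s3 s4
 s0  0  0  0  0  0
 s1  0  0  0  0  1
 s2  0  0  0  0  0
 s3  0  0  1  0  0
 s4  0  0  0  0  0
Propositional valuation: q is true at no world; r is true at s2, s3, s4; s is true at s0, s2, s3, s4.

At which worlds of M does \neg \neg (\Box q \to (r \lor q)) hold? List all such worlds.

Let φ = \neg \neg (\Box q \to (r \lor q)). Evaluate φ at each world:
  s0 (successors ∅): φ is false.
  s1 (successors {s4}): φ is true.
  s2 (successors ∅): φ is true.
  s3 (successors {s2}): φ is true.
  s4 (successors ∅): φ is true.
For instance, at s1:
  At s1: \neg (\Box q \to (r \lor q)) is false, so \neg \neg (\Box q \to (r \lor q)) is true.
    At s1: \Box q \to (r \lor q) is true, so \neg (\Box q \to (r \lor q)) is false.
      At s1: \Box q is false, r \lor q is false, so \Box q \to (r \lor q) is true.
Satisfying worlds: {s1, s2, s3, s4}

s1, s2, s3, s4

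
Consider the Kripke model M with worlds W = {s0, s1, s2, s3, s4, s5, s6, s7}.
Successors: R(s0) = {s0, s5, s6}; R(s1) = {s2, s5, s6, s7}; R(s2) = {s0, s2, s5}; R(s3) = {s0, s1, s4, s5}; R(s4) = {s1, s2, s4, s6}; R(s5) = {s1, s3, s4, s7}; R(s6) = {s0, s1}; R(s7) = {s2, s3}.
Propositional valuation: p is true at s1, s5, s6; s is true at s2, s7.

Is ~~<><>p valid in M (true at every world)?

Yes

Recall that <>ψ holds at a world iff ψ holds at some accessible world.
Let φ = ~~<><>p. Evaluate φ at each world:
  s0 (successors {s0, s5, s6}): φ is true.
  s1 (successors {s2, s5, s6, s7}): φ is true.
  s2 (successors {s0, s2, s5}): φ is true.
  s3 (successors {s0, s1, s4, s5}): φ is true.
  s4 (successors {s1, s2, s4, s6}): φ is true.
  s5 (successors {s1, s3, s4, s7}): φ is true.
  s6 (successors {s0, s1}): φ is true.
  s7 (successors {s2, s3}): φ is true.
For instance, at s7:
  At s7: ~<><>p is false, so ~~<><>p is true.
    At s7: <><>p is true, so ~<><>p is false.
      At s7: <><>p requires <>p at some successor in {s2, s3}.
        <>p holds at s2, so <><>p is true at s7.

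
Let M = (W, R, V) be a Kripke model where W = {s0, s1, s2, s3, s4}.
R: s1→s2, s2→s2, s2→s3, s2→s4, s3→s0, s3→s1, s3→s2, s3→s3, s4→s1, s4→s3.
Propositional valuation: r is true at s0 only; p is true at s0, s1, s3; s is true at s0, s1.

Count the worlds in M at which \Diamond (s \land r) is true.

Let φ = \Diamond (s \land r). Evaluate φ at each world:
  s0 (successors ∅): φ is false.
  s1 (successors {s2}): φ is false.
  s2 (successors {s2, s3, s4}): φ is false.
  s3 (successors {s0, s1, s2, s3}): φ is true.
  s4 (successors {s1, s3}): φ is false.
For instance, at s1:
  At s1: \Diamond (s \land r) requires s \land r at some successor in {s2}.
    At s2: s \land r is false.
  So \Diamond (s \land r) is false at s1.
Satisfying worlds: {s3}

1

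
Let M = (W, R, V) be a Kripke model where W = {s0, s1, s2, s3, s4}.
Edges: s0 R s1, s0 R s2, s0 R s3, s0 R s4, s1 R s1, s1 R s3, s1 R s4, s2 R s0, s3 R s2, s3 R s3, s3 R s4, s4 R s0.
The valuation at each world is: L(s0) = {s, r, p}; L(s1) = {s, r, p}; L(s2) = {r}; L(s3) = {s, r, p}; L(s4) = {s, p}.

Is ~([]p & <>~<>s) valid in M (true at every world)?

Yes

Let φ = ~([]p & <>~<>s). Evaluate φ at each world:
  s0 (successors {s1, s2, s3, s4}): φ is true.
  s1 (successors {s1, s3, s4}): φ is true.
  s2 (successors {s0}): φ is true.
  s3 (successors {s2, s3, s4}): φ is true.
  s4 (successors {s0}): φ is true.
For instance, at s3:
  At s3: []p & <>~<>s is false, so ~([]p & <>~<>s) is true.
    At s3: []p is false, <>~<>s is false, so []p & <>~<>s is false.
      At s3: []p requires p at every successor {s2, s3, s4}.
        p fails at s2, so []p is false at s3.
      At s3: <>~<>s requires ~<>s at some successor in {s2, s3, s4}.
        At s2: ~<>s is false.
        At s3: ~<>s is false.
        At s4: ~<>s is false.
      So <>~<>s is false at s3.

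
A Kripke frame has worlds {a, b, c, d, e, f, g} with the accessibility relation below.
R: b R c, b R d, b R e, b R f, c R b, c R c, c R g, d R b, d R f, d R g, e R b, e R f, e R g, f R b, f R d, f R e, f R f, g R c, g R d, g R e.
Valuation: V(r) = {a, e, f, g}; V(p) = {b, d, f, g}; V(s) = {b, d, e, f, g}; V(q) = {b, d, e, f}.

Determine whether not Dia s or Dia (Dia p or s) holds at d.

Yes

Recall that Dia ψ holds at a world iff ψ holds at some accessible world.
At d: not Dia s is false, Dia (Dia p or s) is true, so not Dia s or Dia (Dia p or s) is true.
  At d: Dia s is true, so not Dia s is false.
    At d: Dia s requires s at some successor in {b, f, g}.
      s holds at b, so Dia s is true at d.
  At d: Dia (Dia p or s) requires Dia p or s at some successor in {b, f, g}.
    Dia p or s holds at b, so Dia (Dia p or s) is true at d.
      At b: Dia p is true, s is true, so Dia p or s is true.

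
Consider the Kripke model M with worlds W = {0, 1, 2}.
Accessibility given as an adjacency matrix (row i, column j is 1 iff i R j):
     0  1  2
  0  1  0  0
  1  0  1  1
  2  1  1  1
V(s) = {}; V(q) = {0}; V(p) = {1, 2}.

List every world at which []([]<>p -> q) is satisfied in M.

Let φ = []([]<>p -> q). Evaluate φ at each world:
  0 (successors {0}): φ is true.
  1 (successors {1, 2}): φ is false.
  2 (successors {0, 1, 2}): φ is false.
For instance, at 2:
  At 2: []([]<>p -> q) requires []<>p -> q at every successor {0, 1, 2}.
    []<>p -> q fails at 1, so []([]<>p -> q) is false at 2.
      At 1: []<>p is true, q is false, so []<>p -> q is false.
Satisfying worlds: {0}

0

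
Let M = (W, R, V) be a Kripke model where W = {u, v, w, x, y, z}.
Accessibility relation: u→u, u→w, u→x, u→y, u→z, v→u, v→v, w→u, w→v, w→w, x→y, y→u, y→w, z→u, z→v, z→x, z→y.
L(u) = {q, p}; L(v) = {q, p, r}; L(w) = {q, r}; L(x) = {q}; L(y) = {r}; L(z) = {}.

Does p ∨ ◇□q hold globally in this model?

Let φ = p ∨ ◇□q. Evaluate φ at each world:
  u (successors {u, w, x, y, z}): φ is true.
  v (successors {u, v}): φ is true.
  w (successors {u, v, w}): φ is true.
  x (successors {y}): φ is true.
  y (successors {u, w}): φ is true.
  z (successors {u, v, x, y}): φ is true.
For instance, at u:
  At u: p is true, ◇□q is true, so p ∨ ◇□q is true.
    At u: ◇□q requires □q at some successor in {u, w, x, y, z}.
      □q holds at w, so ◇□q is true at u.

Yes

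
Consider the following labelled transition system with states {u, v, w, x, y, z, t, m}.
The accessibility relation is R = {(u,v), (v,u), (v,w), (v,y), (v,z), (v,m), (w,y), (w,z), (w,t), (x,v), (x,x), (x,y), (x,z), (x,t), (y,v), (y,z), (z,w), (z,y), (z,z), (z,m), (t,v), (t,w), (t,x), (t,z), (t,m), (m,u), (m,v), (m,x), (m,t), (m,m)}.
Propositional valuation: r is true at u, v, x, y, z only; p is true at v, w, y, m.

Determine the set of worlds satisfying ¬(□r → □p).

Let φ = ¬(□r → □p). Evaluate φ at each world:
  u (successors {v}): φ is false.
  v (successors {u, w, y, z, m}): φ is false.
  w (successors {y, z, t}): φ is false.
  x (successors {v, x, y, z, t}): φ is false.
  y (successors {v, z}): φ is true.
  z (successors {w, y, z, m}): φ is false.
  t (successors {v, w, x, z, m}): φ is false.
  m (successors {u, v, x, t, m}): φ is false.
For instance, at y:
  At y: □r → □p is false, so ¬(□r → □p) is true.
    At y: □r is true, □p is false, so □r → □p is false.
      At y: □r requires r at every successor {v, z}.
        At v: r is true.
        At z: r is true.
      So □r is true at y.
      At y: □p requires p at every successor {v, z}.
        p fails at z, so □p is false at y.
Satisfying worlds: {y}

y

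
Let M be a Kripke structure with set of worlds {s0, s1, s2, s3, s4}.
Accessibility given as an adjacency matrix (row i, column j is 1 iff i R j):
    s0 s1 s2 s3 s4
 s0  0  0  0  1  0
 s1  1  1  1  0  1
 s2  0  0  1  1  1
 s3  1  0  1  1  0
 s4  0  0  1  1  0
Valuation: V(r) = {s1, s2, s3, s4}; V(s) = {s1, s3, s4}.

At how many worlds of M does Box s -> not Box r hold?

4

Let φ = Box s -> not Box r. Evaluate φ at each world:
  s0 (successors {s3}): φ is false.
  s1 (successors {s0, s1, s2, s4}): φ is true.
  s2 (successors {s2, s3, s4}): φ is true.
  s3 (successors {s0, s2, s3}): φ is true.
  s4 (successors {s2, s3}): φ is true.
For instance, at s4:
  At s4: Box s is false, not Box r is false, so Box s -> not Box r is true.
    At s4: Box s requires s at every successor {s2, s3}.
      s fails at s2, so Box s is false at s4.
    At s4: Box r is true, so not Box r is false.
      At s4: Box r requires r at every successor {s2, s3}.
        At s2: r is true.
        At s3: r is true.
      So Box r is true at s4.
Satisfying worlds: {s1, s2, s3, s4}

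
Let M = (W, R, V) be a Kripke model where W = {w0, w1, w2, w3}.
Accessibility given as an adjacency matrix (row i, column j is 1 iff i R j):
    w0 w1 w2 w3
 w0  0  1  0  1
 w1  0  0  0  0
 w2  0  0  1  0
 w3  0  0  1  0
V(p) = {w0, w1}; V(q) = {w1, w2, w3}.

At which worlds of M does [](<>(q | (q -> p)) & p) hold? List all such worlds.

Recall that []ψ holds at a world iff ψ holds at every accessible world, and <>ψ holds iff ψ holds at some accessible world.
Let φ = [](<>(q | (q -> p)) & p). Evaluate φ at each world:
  w0 (successors {w1, w3}): φ is false.
  w1 (successors ∅): φ is true.
  w2 (successors {w2}): φ is false.
  w3 (successors {w2}): φ is false.
For instance, at w2:
  At w2: [](<>(q | (q -> p)) & p) requires <>(q | (q -> p)) & p at every successor {w2}.
    <>(q | (q -> p)) & p fails at w2, so [](<>(q | (q -> p)) & p) is false at w2.
      At w2: <>(q | (q -> p)) is true, p is false, so <>(q | (q -> p)) & p is false.
Satisfying worlds: {w1}

w1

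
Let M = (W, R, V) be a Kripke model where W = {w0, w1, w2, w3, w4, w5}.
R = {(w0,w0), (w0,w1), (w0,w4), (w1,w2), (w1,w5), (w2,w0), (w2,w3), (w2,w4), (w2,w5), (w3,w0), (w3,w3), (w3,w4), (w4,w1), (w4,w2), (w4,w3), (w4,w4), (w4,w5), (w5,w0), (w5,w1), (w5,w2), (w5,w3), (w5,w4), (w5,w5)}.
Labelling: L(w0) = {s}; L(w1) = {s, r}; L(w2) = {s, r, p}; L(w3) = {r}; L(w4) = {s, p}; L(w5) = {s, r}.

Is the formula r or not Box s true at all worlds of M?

No

Let φ = r or not Box s. Evaluate φ at each world:
  w0 (successors {w0, w1, w4}): φ is false.
  w1 (successors {w2, w5}): φ is true.
  w2 (successors {w0, w3, w4, w5}): φ is true.
  w3 (successors {w0, w3, w4}): φ is true.
  w4 (successors {w1, w2, w3, w4, w5}): φ is true.
  w5 (successors {w0, w1, w2, w3, w4, w5}): φ is true.
Detail at w0 (counterexample):
  At w0: r is false, not Box s is false, so r or not Box s is false.
    At w0: Box s is true, so not Box s is false.
      At w0: Box s requires s at every successor {w0, w1, w4}.
        At w0: s is true.
        At w1: s is true.
        At w4: s is true.
      So Box s is true at w0.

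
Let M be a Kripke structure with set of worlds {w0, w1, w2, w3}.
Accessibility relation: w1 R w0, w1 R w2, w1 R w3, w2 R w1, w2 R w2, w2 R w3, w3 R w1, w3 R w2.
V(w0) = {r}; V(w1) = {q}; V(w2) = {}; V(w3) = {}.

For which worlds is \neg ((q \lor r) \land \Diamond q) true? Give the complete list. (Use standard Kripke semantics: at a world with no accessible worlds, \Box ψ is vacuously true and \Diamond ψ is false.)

Let φ = \neg ((q \lor r) \land \Diamond q). Evaluate φ at each world:
  w0 (successors ∅): φ is true.
  w1 (successors {w0, w2, w3}): φ is true.
  w2 (successors {w1, w2, w3}): φ is true.
  w3 (successors {w1, w2}): φ is true.
For instance, at w2:
  At w2: (q \lor r) \land \Diamond q is false, so \neg ((q \lor r) \land \Diamond q) is true.
    At w2: q \lor r is false, \Diamond q is true, so (q \lor r) \land \Diamond q is false.
      At w2: \Diamond q requires q at some successor in {w1, w2, w3}.
        q holds at w1, so \Diamond q is true at w2.
Satisfying worlds: {w0, w1, w2, w3}

w0, w1, w2, w3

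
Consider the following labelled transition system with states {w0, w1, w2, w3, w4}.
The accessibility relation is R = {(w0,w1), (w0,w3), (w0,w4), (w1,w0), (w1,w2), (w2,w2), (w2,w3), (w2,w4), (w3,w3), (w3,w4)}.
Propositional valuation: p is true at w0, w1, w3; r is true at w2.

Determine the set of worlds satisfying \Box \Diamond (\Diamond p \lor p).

w1, w4

Recall that \Box ψ holds at a world iff ψ holds at every accessible world, and \Diamond ψ holds iff ψ holds at some accessible world.
Let φ = \Box \Diamond (\Diamond p \lor p). Evaluate φ at each world:
  w0 (successors {w1, w3, w4}): φ is false.
  w1 (successors {w0, w2}): φ is true.
  w2 (successors {w2, w3, w4}): φ is false.
  w3 (successors {w3, w4}): φ is false.
  w4 (successors ∅): φ is true.
For instance, at w3:
  At w3: \Box \Diamond (\Diamond p \lor p) requires \Diamond (\Diamond p \lor p) at every successor {w3, w4}.
    \Diamond (\Diamond p \lor p) fails at w4, so \Box \Diamond (\Diamond p \lor p) is false at w3.
      At w4: no accessible worlds, so \Diamond (\Diamond p \lor p) is false.
Satisfying worlds: {w1, w4}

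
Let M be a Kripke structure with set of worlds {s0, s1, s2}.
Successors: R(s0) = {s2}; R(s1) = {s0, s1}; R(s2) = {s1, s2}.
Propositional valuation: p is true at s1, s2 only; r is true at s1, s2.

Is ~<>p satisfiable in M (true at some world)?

No

Recall that <>ψ holds at a world iff ψ holds at some accessible world.
Let φ = ~<>p. Evaluate φ at each world:
  s0 (successors {s2}): φ is false.
  s1 (successors {s0, s1}): φ is false.
  s2 (successors {s1, s2}): φ is false.
For instance, at s2:
  At s2: <>p is true, so ~<>p is false.
    At s2: <>p requires p at some successor in {s1, s2}.
      p holds at s1, so <>p is true at s2.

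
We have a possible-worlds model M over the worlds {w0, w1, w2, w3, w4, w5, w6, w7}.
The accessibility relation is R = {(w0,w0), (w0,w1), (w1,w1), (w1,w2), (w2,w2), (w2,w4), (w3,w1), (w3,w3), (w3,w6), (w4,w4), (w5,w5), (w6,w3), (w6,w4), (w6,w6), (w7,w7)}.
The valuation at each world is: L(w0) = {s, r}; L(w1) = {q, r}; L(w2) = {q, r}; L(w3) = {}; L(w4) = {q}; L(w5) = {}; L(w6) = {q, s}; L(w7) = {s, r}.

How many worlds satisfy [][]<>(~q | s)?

Let φ = [][]<>(~q | s). Evaluate φ at each world:
  w0 (successors {w0, w1}): φ is false.
  w1 (successors {w1, w2}): φ is false.
  w2 (successors {w2, w4}): φ is false.
  w3 (successors {w1, w3, w6}): φ is false.
  w4 (successors {w4}): φ is false.
  w5 (successors {w5}): φ is true.
  w6 (successors {w3, w4, w6}): φ is false.
  w7 (successors {w7}): φ is true.
For instance, at w1:
  At w1: [][]<>(~q | s) requires []<>(~q | s) at every successor {w1, w2}.
    []<>(~q | s) fails at w1, so [][]<>(~q | s) is false at w1.
      At w1: []<>(~q | s) requires <>(~q | s) at every successor {w1, w2}.
        <>(~q | s) fails at w1, so []<>(~q | s) is false at w1.
Satisfying worlds: {w5, w7}

2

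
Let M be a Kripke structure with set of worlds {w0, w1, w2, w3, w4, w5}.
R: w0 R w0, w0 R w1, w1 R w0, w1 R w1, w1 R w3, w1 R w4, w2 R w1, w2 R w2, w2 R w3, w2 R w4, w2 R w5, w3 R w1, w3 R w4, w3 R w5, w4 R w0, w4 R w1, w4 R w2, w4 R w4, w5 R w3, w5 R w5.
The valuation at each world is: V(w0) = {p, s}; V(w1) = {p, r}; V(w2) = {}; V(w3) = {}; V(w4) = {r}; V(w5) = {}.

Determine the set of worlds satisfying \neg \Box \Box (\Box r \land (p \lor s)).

w0, w1, w2, w3, w4, w5

Let φ = \neg \Box \Box (\Box r \land (p \lor s)). Evaluate φ at each world:
  w0 (successors {w0, w1}): φ is true.
  w1 (successors {w0, w1, w3, w4}): φ is true.
  w2 (successors {w1, w2, w3, w4, w5}): φ is true.
  w3 (successors {w1, w4, w5}): φ is true.
  w4 (successors {w0, w1, w2, w4}): φ is true.
  w5 (successors {w3, w5}): φ is true.
For instance, at w1:
  At w1: \Box \Box (\Box r \land (p \lor s)) is false, so \neg \Box \Box (\Box r \land (p \lor s)) is true.
    At w1: \Box \Box (\Box r \land (p \lor s)) requires \Box (\Box r \land (p \lor s)) at every successor {w0, w1, w3, w4}.
      \Box (\Box r \land (p \lor s)) fails at w0, so \Box \Box (\Box r \land (p \lor s)) is false at w1.
Satisfying worlds: {w0, w1, w2, w3, w4, w5}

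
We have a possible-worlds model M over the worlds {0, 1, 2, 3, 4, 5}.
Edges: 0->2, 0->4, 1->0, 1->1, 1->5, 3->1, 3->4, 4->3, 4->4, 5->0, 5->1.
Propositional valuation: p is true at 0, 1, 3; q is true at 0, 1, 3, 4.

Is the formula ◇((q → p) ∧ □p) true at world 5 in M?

No

At 5: ◇((q → p) ∧ □p) requires (q → p) ∧ □p at some successor in {0, 1}.
  At 0: (q → p) ∧ □p is false.
  At 1: (q → p) ∧ □p is false.
So ◇((q → p) ∧ □p) is false at 5.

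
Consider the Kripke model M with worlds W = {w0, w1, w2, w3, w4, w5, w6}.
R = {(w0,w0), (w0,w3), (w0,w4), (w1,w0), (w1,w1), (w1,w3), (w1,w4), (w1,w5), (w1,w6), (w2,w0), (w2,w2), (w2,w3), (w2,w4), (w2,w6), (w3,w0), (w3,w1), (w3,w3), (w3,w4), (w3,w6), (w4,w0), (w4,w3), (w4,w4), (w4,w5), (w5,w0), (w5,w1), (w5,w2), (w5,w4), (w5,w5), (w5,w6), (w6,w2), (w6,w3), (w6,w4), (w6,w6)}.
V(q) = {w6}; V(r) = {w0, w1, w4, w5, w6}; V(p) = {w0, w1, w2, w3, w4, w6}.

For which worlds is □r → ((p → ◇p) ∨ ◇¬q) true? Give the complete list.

w0, w1, w2, w3, w4, w5, w6

Let φ = □r → ((p → ◇p) ∨ ◇¬q). Evaluate φ at each world:
  w0 (successors {w0, w3, w4}): φ is true.
  w1 (successors {w0, w1, w3, w4, w5, w6}): φ is true.
  w2 (successors {w0, w2, w3, w4, w6}): φ is true.
  w3 (successors {w0, w1, w3, w4, w6}): φ is true.
  w4 (successors {w0, w3, w4, w5}): φ is true.
  w5 (successors {w0, w1, w2, w4, w5, w6}): φ is true.
  w6 (successors {w2, w3, w4, w6}): φ is true.
For instance, at w5:
  At w5: □r is false, (p → ◇p) ∨ ◇¬q is true, so □r → ((p → ◇p) ∨ ◇¬q) is true.
    At w5: □r requires r at every successor {w0, w1, w2, w4, w5, w6}.
      r fails at w2, so □r is false at w5.
    At w5: p → ◇p is true, ◇¬q is true, so (p → ◇p) ∨ ◇¬q is true.
      At w5: p is false, ◇p is true, so p → ◇p is true.
      At w5: ◇¬q requires ¬q at some successor in {w0, w1, w2, w4, w5, w6}.
        ¬q holds at w0, so ◇¬q is true at w5.
Satisfying worlds: {w0, w1, w2, w3, w4, w5, w6}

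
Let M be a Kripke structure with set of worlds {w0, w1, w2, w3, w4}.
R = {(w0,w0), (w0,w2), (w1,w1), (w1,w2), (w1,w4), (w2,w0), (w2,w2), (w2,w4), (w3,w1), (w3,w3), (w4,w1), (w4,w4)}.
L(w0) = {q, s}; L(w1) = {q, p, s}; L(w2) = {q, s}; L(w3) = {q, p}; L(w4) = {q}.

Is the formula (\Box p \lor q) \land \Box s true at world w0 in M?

Yes

At w0: \Box p \lor q is true, \Box s is true, so (\Box p \lor q) \land \Box s is true.
  At w0: \Box p is false, q is true, so \Box p \lor q is true.
    At w0: \Box p requires p at every successor {w0, w2}.
      p fails at w0, so \Box p is false at w0.
  At w0: \Box s requires s at every successor {w0, w2}.
    At w0: s is true.
    At w2: s is true.
  So \Box s is true at w0.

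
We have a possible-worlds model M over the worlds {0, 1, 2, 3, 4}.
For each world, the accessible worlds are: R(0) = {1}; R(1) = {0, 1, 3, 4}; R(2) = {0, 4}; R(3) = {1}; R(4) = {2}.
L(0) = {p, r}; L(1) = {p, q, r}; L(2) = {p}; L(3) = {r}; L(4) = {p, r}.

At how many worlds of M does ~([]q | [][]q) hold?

3

Let φ = ~([]q | [][]q). Evaluate φ at each world:
  0 (successors {1}): φ is false.
  1 (successors {0, 1, 3, 4}): φ is true.
  2 (successors {0, 4}): φ is true.
  3 (successors {1}): φ is false.
  4 (successors {2}): φ is true.
For instance, at 3:
  At 3: []q | [][]q is true, so ~([]q | [][]q) is false.
    At 3: []q is true, [][]q is false, so []q | [][]q is true.
      At 3: []q requires q at every successor {1}.
        At 1: q is true.
      So []q is true at 3.
      At 3: [][]q requires []q at every successor {1}.
        []q fails at 1, so [][]q is false at 3.
Satisfying worlds: {1, 2, 4}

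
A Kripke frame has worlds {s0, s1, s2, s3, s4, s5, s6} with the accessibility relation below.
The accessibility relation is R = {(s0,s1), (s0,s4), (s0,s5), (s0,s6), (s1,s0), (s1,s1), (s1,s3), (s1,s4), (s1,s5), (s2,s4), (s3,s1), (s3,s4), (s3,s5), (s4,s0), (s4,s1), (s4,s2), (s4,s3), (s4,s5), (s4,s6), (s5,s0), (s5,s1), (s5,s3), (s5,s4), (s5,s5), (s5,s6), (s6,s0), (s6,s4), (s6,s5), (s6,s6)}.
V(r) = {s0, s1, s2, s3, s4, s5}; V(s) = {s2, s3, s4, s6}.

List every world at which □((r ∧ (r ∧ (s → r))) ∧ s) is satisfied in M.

Let φ = □((r ∧ (r ∧ (s → r))) ∧ s). Evaluate φ at each world:
  s0 (successors {s1, s4, s5, s6}): φ is false.
  s1 (successors {s0, s1, s3, s4, s5}): φ is false.
  s2 (successors {s4}): φ is true.
  s3 (successors {s1, s4, s5}): φ is false.
  s4 (successors {s0, s1, s2, s3, s5, s6}): φ is false.
  s5 (successors {s0, s1, s3, s4, s5, s6}): φ is false.
  s6 (successors {s0, s4, s5, s6}): φ is false.
For instance, at s2:
  At s2: □((r ∧ (r ∧ (s → r))) ∧ s) requires (r ∧ (r ∧ (s → r))) ∧ s at every successor {s4}.
    At s4: (r ∧ (r ∧ (s → r))) ∧ s is true.
  So □((r ∧ (r ∧ (s → r))) ∧ s) is true at s2.
Satisfying worlds: {s2}

s2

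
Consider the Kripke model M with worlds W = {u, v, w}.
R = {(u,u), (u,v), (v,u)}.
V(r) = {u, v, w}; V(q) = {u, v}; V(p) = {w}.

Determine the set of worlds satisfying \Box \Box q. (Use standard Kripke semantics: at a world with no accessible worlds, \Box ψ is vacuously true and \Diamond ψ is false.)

u, v, w

Let φ = \Box \Box q. Evaluate φ at each world:
  u (successors {u, v}): φ is true.
  v (successors {u}): φ is true.
  w (successors ∅): φ is true.
For instance, at u:
  At u: \Box \Box q requires \Box q at every successor {u, v}.
      At u: \Box q requires q at every successor {u, v}.
        At u: q is true.
        At v: q is true.
      So \Box q is true at u.
      At v: \Box q requires q at every successor {u}.
        At u: q is true.
      So \Box q is true at v.
  So \Box \Box q is true at u.
Satisfying worlds: {u, v, w}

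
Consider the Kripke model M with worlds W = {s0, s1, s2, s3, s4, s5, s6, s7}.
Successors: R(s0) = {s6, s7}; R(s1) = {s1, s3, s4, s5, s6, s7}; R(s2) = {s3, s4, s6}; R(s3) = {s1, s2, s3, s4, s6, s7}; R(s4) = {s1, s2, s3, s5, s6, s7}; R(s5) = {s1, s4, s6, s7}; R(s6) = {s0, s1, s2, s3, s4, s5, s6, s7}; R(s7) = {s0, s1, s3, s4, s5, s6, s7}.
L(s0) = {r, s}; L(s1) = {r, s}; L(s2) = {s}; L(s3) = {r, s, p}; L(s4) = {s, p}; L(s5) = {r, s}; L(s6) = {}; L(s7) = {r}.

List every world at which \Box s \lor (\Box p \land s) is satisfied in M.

none

Let φ = \Box s \lor (\Box p \land s). Evaluate φ at each world:
  s0 (successors {s6, s7}): φ is false.
  s1 (successors {s1, s3, s4, s5, s6, s7}): φ is false.
  s2 (successors {s3, s4, s6}): φ is false.
  s3 (successors {s1, s2, s3, s4, s6, s7}): φ is false.
  s4 (successors {s1, s2, s3, s5, s6, s7}): φ is false.
  s5 (successors {s1, s4, s6, s7}): φ is false.
  s6 (successors {s0, s1, s2, s3, s4, s5, s6, s7}): φ is false.
  s7 (successors {s0, s1, s3, s4, s5, s6, s7}): φ is false.
For instance, at s3:
  At s3: \Box s is false, \Box p \land s is false, so \Box s \lor (\Box p \land s) is false.
    At s3: \Box s requires s at every successor {s1, s2, s3, s4, s6, s7}.
      s fails at s6, so \Box s is false at s3.
    At s3: \Box p is false, s is true, so \Box p \land s is false.
      At s3: \Box p requires p at every successor {s1, s2, s3, s4, s6, s7}.
        p fails at s1, so \Box p is false at s3.
Satisfying worlds: none.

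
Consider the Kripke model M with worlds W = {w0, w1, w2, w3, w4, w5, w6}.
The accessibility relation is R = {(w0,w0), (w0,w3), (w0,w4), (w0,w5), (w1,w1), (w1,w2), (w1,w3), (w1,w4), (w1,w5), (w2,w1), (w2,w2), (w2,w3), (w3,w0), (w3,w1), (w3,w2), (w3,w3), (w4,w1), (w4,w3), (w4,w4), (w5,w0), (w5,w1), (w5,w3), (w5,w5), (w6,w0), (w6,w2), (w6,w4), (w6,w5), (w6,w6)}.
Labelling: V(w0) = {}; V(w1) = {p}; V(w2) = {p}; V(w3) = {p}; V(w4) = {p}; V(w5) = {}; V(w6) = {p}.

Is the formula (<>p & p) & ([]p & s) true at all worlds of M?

Let φ = (<>p & p) & ([]p & s). Evaluate φ at each world:
  w0 (successors {w0, w3, w4, w5}): φ is false.
  w1 (successors {w1, w2, w3, w4, w5}): φ is false.
  w2 (successors {w1, w2, w3}): φ is false.
  w3 (successors {w0, w1, w2, w3}): φ is false.
  w4 (successors {w1, w3, w4}): φ is false.
  w5 (successors {w0, w1, w3, w5}): φ is false.
  w6 (successors {w0, w2, w4, w5, w6}): φ is false.
Detail at w0 (counterexample):
  At w0: <>p & p is false, []p & s is false, so (<>p & p) & ([]p & s) is false.
    At w0: <>p is true, p is false, so <>p & p is false.
      At w0: <>p requires p at some successor in {w0, w3, w4, w5}.
        p holds at w3, so <>p is true at w0.
    At w0: []p is false, s is false, so []p & s is false.
      At w0: []p requires p at every successor {w0, w3, w4, w5}.
        p fails at w0, so []p is false at w0.

No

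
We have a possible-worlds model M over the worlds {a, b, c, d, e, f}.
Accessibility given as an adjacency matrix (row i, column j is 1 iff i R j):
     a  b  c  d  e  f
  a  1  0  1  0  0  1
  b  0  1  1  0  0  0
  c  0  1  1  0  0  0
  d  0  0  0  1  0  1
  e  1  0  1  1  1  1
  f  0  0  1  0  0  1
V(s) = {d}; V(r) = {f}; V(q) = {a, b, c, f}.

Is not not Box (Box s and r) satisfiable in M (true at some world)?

No

Let φ = not not Box (Box s and r). Evaluate φ at each world:
  a (successors {a, c, f}): φ is false.
  b (successors {b, c}): φ is false.
  c (successors {b, c}): φ is false.
  d (successors {d, f}): φ is false.
  e (successors {a, c, d, e, f}): φ is false.
  f (successors {c, f}): φ is false.
For instance, at b:
  At b: not Box (Box s and r) is true, so not not Box (Box s and r) is false.
    At b: Box (Box s and r) is false, so not Box (Box s and r) is true.
      At b: Box (Box s and r) requires Box s and r at every successor {b, c}.
        Box s and r fails at b, so Box (Box s and r) is false at b.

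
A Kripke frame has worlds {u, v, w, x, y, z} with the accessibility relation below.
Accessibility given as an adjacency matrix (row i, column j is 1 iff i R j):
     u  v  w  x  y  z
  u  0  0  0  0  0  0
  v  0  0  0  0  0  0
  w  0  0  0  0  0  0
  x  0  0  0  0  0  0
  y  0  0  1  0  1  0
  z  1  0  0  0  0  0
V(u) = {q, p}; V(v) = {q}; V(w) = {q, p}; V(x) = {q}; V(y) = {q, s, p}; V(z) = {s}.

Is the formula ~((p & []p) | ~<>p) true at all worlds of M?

Let φ = ~((p & []p) | ~<>p). Evaluate φ at each world:
  u (successors ∅): φ is false.
  v (successors ∅): φ is false.
  w (successors ∅): φ is false.
  x (successors ∅): φ is false.
  y (successors {w, y}): φ is false.
  z (successors {u}): φ is true.
Detail at u (counterexample):
  At u: (p & []p) | ~<>p is true, so ~((p & []p) | ~<>p) is false.
    At u: p & []p is true, ~<>p is true, so (p & []p) | ~<>p is true.
      At u: p is true, []p is true, so p & []p is true.
      At u: <>p is false, so ~<>p is true.

No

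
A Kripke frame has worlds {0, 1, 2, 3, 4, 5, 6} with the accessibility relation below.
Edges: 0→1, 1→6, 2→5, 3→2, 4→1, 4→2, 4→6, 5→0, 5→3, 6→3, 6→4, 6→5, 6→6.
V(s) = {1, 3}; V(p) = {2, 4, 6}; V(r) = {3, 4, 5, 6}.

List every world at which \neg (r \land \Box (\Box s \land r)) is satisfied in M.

Let φ = \neg (r \land \Box (\Box s \land r)). Evaluate φ at each world:
  0 (successors {1}): φ is true.
  1 (successors {6}): φ is true.
  2 (successors {5}): φ is true.
  3 (successors {2}): φ is true.
  4 (successors {1, 2, 6}): φ is true.
  5 (successors {0, 3}): φ is true.
  6 (successors {3, 4, 5, 6}): φ is true.
For instance, at 1:
  At 1: r \land \Box (\Box s \land r) is false, so \neg (r \land \Box (\Box s \land r)) is true.
    At 1: r is false, \Box (\Box s \land r) is false, so r \land \Box (\Box s \land r) is false.
      At 1: \Box (\Box s \land r) requires \Box s \land r at every successor {6}.
        \Box s \land r fails at 6, so \Box (\Box s \land r) is false at 1.
Satisfying worlds: {0, 1, 2, 3, 4, 5, 6}

0, 1, 2, 3, 4, 5, 6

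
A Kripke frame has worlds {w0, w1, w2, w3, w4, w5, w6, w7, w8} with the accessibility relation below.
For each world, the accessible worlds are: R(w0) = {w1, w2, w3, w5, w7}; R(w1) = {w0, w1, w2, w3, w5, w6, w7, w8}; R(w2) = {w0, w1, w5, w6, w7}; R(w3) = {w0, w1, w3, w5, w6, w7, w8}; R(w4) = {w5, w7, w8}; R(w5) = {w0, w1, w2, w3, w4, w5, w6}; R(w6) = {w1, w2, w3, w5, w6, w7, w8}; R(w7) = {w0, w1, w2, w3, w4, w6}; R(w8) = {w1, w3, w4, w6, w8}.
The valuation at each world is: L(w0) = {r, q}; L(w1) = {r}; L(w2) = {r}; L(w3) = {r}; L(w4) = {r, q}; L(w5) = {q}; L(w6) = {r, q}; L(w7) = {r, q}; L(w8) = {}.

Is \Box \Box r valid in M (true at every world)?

No

Let φ = \Box \Box r. Evaluate φ at each world:
  w0 (successors {w1, w2, w3, w5, w7}): φ is false.
  w1 (successors {w0, w1, w2, w3, w5, w6, w7, w8}): φ is false.
  w2 (successors {w0, w1, w5, w6, w7}): φ is false.
  w3 (successors {w0, w1, w3, w5, w6, w7, w8}): φ is false.
  w4 (successors {w5, w7, w8}): φ is false.
  w5 (successors {w0, w1, w2, w3, w4, w5, w6}): φ is false.
  w6 (successors {w1, w2, w3, w5, w6, w7, w8}): φ is false.
  w7 (successors {w0, w1, w2, w3, w4, w6}): φ is false.
  w8 (successors {w1, w3, w4, w6, w8}): φ is false.
Detail at w0 (counterexample):
  At w0: \Box \Box r requires \Box r at every successor {w1, w2, w3, w5, w7}.
    \Box r fails at w1, so \Box \Box r is false at w0.
      At w1: \Box r requires r at every successor {w0, w1, w2, w3, w5, w6, w7, w8}.
        r fails at w5, so \Box r is false at w1.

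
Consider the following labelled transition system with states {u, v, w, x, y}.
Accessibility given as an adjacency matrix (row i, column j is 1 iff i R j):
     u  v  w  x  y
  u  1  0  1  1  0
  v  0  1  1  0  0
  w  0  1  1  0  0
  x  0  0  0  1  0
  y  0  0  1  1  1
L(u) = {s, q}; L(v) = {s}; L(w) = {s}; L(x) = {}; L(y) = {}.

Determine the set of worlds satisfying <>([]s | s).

u, v, w, y

Recall that []ψ holds at a world iff ψ holds at every accessible world, and <>ψ holds iff ψ holds at some accessible world.
Let φ = <>([]s | s). Evaluate φ at each world:
  u (successors {u, w, x}): φ is true.
  v (successors {v, w}): φ is true.
  w (successors {v, w}): φ is true.
  x (successors {x}): φ is false.
  y (successors {w, x, y}): φ is true.
For instance, at v:
  At v: <>([]s | s) requires []s | s at some successor in {v, w}.
    []s | s holds at v, so <>([]s | s) is true at v.
      At v: []s is true, s is true, so []s | s is true.
Satisfying worlds: {u, v, w, y}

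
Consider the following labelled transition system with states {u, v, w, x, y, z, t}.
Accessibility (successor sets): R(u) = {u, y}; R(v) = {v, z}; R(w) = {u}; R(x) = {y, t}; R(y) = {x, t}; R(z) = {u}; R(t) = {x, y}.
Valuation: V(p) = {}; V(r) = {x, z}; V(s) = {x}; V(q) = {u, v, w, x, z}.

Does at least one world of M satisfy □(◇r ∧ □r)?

Let φ = □(◇r ∧ □r). Evaluate φ at each world:
  u (successors {u, y}): φ is false.
  v (successors {v, z}): φ is false.
  w (successors {u}): φ is false.
  x (successors {y, t}): φ is false.
  y (successors {x, t}): φ is false.
  z (successors {u}): φ is false.
  t (successors {x, y}): φ is false.
For instance, at y:
  At y: □(◇r ∧ □r) requires ◇r ∧ □r at every successor {x, t}.
    ◇r ∧ □r fails at x, so □(◇r ∧ □r) is false at y.
      At x: ◇r is false, □r is false, so ◇r ∧ □r is false.

No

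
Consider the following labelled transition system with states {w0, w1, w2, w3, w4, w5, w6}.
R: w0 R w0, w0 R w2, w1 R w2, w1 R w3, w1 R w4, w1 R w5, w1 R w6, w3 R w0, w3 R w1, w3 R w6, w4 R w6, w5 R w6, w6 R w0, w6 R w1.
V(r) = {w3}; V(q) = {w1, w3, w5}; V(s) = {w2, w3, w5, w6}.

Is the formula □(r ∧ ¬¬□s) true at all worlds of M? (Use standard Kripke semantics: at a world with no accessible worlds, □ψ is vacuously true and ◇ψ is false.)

No

Let φ = □(r ∧ ¬¬□s). Evaluate φ at each world:
  w0 (successors {w0, w2}): φ is false.
  w1 (successors {w2, w3, w4, w5, w6}): φ is false.
  w2 (successors ∅): φ is true.
  w3 (successors {w0, w1, w6}): φ is false.
  w4 (successors {w6}): φ is false.
  w5 (successors {w6}): φ is false.
  w6 (successors {w0, w1}): φ is false.
Detail at w0 (counterexample):
  At w0: □(r ∧ ¬¬□s) requires r ∧ ¬¬□s at every successor {w0, w2}.
    r ∧ ¬¬□s fails at w0, so □(r ∧ ¬¬□s) is false at w0.
      At w0: r is false, ¬¬□s is false, so r ∧ ¬¬□s is false.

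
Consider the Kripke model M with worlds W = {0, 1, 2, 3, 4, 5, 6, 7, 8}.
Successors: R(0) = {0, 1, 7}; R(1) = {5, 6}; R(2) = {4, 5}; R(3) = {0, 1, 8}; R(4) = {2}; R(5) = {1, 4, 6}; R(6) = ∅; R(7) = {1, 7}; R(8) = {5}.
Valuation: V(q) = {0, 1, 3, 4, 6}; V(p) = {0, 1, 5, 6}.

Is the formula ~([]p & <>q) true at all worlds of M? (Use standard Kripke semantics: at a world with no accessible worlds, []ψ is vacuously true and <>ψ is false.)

Let φ = ~([]p & <>q). Evaluate φ at each world:
  0 (successors {0, 1, 7}): φ is true.
  1 (successors {5, 6}): φ is false.
  2 (successors {4, 5}): φ is true.
  3 (successors {0, 1, 8}): φ is true.
  4 (successors {2}): φ is true.
  5 (successors {1, 4, 6}): φ is true.
  6 (successors ∅): φ is true.
  7 (successors {1, 7}): φ is true.
  8 (successors {5}): φ is true.
Detail at 1 (counterexample):
  At 1: []p & <>q is true, so ~([]p & <>q) is false.
    At 1: []p is true, <>q is true, so []p & <>q is true.
      At 1: []p requires p at every successor {5, 6}.
        At 5: p is true.
        At 6: p is true.
      So []p is true at 1.
      At 1: <>q requires q at some successor in {5, 6}.
        q holds at 6, so <>q is true at 1.

No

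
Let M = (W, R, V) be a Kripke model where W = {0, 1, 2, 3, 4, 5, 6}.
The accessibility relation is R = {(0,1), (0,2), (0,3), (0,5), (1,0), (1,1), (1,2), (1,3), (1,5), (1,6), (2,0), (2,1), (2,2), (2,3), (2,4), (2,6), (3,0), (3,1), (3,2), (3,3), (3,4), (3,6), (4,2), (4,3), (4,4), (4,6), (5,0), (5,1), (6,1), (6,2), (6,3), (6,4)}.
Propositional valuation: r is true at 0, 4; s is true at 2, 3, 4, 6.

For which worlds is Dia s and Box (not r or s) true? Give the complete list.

0, 4, 6

Recall that Box ψ holds at a world iff ψ holds at every accessible world, and Dia ψ holds iff ψ holds at some accessible world.
Let φ = Dia s and Box (not r or s). Evaluate φ at each world:
  0 (successors {1, 2, 3, 5}): φ is true.
  1 (successors {0, 1, 2, 3, 5, 6}): φ is false.
  2 (successors {0, 1, 2, 3, 4, 6}): φ is false.
  3 (successors {0, 1, 2, 3, 4, 6}): φ is false.
  4 (successors {2, 3, 4, 6}): φ is true.
  5 (successors {0, 1}): φ is false.
  6 (successors {1, 2, 3, 4}): φ is true.
For instance, at 0:
  At 0: Dia s is true, Box (not r or s) is true, so Dia s and Box (not r or s) is true.
    At 0: Dia s requires s at some successor in {1, 2, 3, 5}.
      s holds at 2, so Dia s is true at 0.
    At 0: Box (not r or s) requires not r or s at every successor {1, 2, 3, 5}.
      At 1: not r or s is true.
      At 2: not r or s is true.
      At 3: not r or s is true.
      At 5: not r or s is true.
    So Box (not r or s) is true at 0.
Satisfying worlds: {0, 4, 6}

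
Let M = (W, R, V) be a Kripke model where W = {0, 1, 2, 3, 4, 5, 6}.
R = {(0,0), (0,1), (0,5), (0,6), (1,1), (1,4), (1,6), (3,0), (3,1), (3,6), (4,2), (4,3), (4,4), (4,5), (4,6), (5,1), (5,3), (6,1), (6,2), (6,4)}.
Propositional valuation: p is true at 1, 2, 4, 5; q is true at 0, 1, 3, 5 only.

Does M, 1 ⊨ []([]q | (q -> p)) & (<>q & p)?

Yes

At 1: []([]q | (q -> p)) is true, <>q & p is true, so []([]q | (q -> p)) & (<>q & p) is true.
  At 1: []([]q | (q -> p)) requires []q | (q -> p) at every successor {1, 4, 6}.
      At 1: []q is false, q -> p is true, so []q | (q -> p) is true.
      At 4: []q is false, q -> p is true, so []q | (q -> p) is true.
      At 6: []q is false, q -> p is true, so []q | (q -> p) is true.
  So []([]q | (q -> p)) is true at 1.
  At 1: <>q is true, p is true, so <>q & p is true.
    At 1: <>q requires q at some successor in {1, 4, 6}.
      q holds at 1, so <>q is true at 1.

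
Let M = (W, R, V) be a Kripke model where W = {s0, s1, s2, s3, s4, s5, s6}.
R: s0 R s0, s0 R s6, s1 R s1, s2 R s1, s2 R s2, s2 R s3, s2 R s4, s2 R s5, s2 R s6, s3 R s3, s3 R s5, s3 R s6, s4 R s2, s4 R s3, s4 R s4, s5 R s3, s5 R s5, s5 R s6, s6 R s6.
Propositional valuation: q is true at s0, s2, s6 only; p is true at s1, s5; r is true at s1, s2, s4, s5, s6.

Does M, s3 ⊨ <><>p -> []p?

No

Recall that []ψ holds at a world iff ψ holds at every accessible world, and <>ψ holds iff ψ holds at some accessible world.
At s3: <><>p is true, []p is false, so <><>p -> []p is false.
  At s3: <><>p requires <>p at some successor in {s3, s5, s6}.
    <>p holds at s3, so <><>p is true at s3.
      At s3: <>p requires p at some successor in {s3, s5, s6}.
        p holds at s5, so <>p is true at s3.
  At s3: []p requires p at every successor {s3, s5, s6}.
    p fails at s3, so []p is false at s3.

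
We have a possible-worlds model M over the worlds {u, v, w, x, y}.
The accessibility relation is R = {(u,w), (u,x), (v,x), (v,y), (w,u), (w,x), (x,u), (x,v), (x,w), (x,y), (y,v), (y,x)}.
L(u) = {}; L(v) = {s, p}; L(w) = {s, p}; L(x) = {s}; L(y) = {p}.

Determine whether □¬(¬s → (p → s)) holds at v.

No

Recall that □ψ holds at a world iff ψ holds at every accessible world, and ◇ψ holds iff ψ holds at some accessible world.
At v: □¬(¬s → (p → s)) requires ¬(¬s → (p → s)) at every successor {x, y}.
  ¬(¬s → (p → s)) fails at x, so □¬(¬s → (p → s)) is false at v.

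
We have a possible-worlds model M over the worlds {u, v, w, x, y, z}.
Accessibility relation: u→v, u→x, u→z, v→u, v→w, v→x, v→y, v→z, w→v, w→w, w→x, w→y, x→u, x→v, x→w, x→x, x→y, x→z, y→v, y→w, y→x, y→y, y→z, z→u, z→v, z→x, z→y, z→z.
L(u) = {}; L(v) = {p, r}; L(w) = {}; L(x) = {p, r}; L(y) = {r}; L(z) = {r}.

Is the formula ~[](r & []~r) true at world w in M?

Yes

At w: [](r & []~r) is false, so ~[](r & []~r) is true.
  At w: [](r & []~r) requires r & []~r at every successor {v, w, x, y}.
    r & []~r fails at v, so [](r & []~r) is false at w.
      At v: r is true, []~r is false, so r & []~r is false.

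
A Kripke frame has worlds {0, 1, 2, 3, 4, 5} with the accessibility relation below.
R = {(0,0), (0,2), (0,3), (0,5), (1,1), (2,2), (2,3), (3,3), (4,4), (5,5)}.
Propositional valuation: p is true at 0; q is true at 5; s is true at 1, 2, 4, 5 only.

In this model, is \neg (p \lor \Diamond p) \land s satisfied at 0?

No

At 0: \neg (p \lor \Diamond p) is false, s is false, so \neg (p \lor \Diamond p) \land s is false.
  At 0: p \lor \Diamond p is true, so \neg (p \lor \Diamond p) is false.
    At 0: p is true, \Diamond p is true, so p \lor \Diamond p is true.
      At 0: \Diamond p requires p at some successor in {0, 2, 3, 5}.
        p holds at 0, so \Diamond p is true at 0.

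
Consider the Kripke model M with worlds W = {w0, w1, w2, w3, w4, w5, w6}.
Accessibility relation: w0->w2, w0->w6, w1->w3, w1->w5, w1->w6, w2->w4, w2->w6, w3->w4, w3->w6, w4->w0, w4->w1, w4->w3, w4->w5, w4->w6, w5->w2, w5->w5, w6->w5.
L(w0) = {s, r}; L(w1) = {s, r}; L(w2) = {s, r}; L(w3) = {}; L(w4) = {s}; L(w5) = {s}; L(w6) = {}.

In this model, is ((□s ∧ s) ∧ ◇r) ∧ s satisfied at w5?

At w5: (□s ∧ s) ∧ ◇r is true, s is true, so ((□s ∧ s) ∧ ◇r) ∧ s is true.
  At w5: □s ∧ s is true, ◇r is true, so (□s ∧ s) ∧ ◇r is true.
    At w5: □s is true, s is true, so □s ∧ s is true.
      At w5: □s requires s at every successor {w2, w5}.
        At w2: s is true.
        At w5: s is true.
      So □s is true at w5.
    At w5: ◇r requires r at some successor in {w2, w5}.
      r holds at w2, so ◇r is true at w5.

Yes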